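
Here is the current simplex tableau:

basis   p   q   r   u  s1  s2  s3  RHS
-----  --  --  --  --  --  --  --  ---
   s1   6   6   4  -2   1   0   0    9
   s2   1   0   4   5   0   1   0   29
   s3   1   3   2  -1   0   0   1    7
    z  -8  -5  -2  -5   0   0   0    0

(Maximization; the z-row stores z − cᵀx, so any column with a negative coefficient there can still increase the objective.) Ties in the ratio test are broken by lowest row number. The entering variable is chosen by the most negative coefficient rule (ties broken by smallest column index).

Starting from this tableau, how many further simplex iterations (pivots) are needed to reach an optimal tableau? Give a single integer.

pivot: p in, s1 out → z = 12
pivot: u in, s2 out → z = 1649/32
No improving column remains; optimal.

2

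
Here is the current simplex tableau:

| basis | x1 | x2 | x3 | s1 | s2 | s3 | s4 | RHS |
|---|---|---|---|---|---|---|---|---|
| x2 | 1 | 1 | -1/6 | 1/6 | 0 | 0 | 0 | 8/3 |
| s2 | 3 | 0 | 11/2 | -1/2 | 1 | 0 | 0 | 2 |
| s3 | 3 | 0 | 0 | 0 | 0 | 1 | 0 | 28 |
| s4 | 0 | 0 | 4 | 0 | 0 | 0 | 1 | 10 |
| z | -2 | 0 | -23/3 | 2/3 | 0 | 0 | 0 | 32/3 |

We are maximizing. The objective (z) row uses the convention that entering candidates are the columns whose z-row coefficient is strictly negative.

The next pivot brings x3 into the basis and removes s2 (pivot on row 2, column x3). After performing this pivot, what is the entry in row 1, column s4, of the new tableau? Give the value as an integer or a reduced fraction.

Pivot element is row 2, column x3: 11/2.
Normalize row 2: new (row 2, s4) = 0/(11/2) = 0.
row 1 ← row 1 − (-1/6)·(new row 2): 0 − (-1/6)·0 = 0.

0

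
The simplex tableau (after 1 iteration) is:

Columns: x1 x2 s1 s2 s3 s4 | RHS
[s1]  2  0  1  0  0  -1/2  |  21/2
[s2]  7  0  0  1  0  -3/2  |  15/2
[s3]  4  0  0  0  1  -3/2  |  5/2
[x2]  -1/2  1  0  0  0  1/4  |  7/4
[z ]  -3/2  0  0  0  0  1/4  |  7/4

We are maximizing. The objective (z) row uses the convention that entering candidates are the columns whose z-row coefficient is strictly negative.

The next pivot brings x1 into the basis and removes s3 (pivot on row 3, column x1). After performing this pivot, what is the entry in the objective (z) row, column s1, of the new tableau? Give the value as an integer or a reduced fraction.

0

Pivot element is row 3, column x1: 4.
Normalize row 3: new (row 3, s1) = 0/4 = 0.
z-row ← z-row − (-3/2)·(new row 3): 0 − (-3/2)·0 = 0.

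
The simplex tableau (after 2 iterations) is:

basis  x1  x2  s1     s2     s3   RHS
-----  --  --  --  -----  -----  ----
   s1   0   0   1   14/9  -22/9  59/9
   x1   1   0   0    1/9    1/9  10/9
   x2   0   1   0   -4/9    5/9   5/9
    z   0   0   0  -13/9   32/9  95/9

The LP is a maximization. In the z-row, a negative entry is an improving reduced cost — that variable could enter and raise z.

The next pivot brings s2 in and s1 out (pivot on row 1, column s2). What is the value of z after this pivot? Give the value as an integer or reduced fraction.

233/14

Minimum ratio for s2: (59/9)/(14/9) = 59/14.
z changes by −(z-row coeff of s2)·ratio = −(-13/9)·(59/14) = 767/126.
New z = 95/9 + (767/126) = 233/14.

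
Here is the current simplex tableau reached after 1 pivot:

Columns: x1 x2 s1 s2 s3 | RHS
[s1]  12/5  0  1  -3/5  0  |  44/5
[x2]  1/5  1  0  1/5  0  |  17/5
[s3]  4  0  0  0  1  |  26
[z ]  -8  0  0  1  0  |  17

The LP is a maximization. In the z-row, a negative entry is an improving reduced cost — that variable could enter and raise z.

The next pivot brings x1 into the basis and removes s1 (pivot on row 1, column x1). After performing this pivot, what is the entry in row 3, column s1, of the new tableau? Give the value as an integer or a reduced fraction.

Pivot element is row 1, column x1: 12/5.
Normalize row 1: new (row 1, s1) = 1/(12/5) = 5/12.
row 3 ← row 3 − 4·(new row 1): 0 − 4·(5/12) = -5/3.

-5/3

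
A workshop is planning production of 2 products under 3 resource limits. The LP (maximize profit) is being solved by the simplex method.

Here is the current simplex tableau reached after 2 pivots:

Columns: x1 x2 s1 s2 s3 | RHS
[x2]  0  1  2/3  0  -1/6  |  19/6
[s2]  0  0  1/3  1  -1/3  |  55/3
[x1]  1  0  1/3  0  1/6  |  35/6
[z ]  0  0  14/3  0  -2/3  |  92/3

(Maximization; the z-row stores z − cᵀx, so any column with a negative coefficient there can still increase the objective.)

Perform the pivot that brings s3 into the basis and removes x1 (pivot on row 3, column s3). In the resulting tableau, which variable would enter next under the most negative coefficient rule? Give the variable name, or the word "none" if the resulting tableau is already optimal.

Pivot element 1/6. New z-row = old z-row − (-2/3)·(row 3/(1/6)).
Updated z-row coefficients: x1: 4, x2: 0, s1: 6, s2: 0, s3: 0.
No coefficient is strictly negative; the tableau after this pivot is optimal.

none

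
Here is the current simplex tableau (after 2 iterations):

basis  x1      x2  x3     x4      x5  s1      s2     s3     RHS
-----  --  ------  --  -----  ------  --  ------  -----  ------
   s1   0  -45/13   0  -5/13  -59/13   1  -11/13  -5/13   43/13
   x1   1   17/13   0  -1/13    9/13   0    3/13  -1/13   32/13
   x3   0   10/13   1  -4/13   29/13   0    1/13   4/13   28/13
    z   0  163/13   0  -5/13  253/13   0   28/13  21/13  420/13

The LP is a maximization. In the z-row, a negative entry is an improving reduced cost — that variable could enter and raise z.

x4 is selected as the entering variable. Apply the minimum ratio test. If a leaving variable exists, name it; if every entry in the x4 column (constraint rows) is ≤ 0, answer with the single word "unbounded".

x4-column entries: row 1: -5/13, row 2: -1/13, row 3: -4/13. All ≤ 0, so x4 can increase without bound; the LP is unbounded in this direction.

unbounded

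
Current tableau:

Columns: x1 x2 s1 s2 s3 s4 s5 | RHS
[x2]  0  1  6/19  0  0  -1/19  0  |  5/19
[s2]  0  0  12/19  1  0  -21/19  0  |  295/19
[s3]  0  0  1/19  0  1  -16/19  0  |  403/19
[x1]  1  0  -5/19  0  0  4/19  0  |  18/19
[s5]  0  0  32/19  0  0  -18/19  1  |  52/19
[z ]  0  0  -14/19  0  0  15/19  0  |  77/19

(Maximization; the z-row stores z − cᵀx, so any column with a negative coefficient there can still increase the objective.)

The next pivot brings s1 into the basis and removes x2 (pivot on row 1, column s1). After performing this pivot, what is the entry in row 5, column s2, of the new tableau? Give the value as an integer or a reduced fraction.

Pivot element is row 1, column s1: 6/19.
Normalize row 1: new (row 1, s2) = 0/(6/19) = 0.
row 5 ← row 5 − (32/19)·(new row 1): 0 − (32/19)·0 = 0.

0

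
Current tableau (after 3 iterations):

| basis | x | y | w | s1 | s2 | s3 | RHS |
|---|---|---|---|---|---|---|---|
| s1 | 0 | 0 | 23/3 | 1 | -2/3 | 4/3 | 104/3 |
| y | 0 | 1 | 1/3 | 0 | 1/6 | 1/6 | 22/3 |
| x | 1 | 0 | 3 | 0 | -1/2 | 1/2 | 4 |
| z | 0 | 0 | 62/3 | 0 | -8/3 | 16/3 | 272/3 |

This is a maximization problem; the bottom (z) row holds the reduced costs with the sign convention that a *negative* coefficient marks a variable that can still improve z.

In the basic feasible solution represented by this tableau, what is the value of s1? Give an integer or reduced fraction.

s1 is basic (row 1); its value is the RHS of that row: 104/3.

104/3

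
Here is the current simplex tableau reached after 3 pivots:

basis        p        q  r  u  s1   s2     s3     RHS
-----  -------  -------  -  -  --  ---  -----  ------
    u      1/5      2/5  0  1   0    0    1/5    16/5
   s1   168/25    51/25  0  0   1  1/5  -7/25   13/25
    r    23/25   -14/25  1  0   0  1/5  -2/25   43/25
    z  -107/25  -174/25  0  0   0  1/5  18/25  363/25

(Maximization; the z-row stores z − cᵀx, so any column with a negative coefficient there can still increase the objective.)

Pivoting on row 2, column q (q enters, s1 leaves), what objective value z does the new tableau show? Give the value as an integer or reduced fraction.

277/17

Minimum ratio for q: (13/25)/(51/25) = 13/51.
z changes by −(z-row coeff of q)·ratio = −(-174/25)·(13/51) = 754/425.
New z = 363/25 + (754/425) = 277/17.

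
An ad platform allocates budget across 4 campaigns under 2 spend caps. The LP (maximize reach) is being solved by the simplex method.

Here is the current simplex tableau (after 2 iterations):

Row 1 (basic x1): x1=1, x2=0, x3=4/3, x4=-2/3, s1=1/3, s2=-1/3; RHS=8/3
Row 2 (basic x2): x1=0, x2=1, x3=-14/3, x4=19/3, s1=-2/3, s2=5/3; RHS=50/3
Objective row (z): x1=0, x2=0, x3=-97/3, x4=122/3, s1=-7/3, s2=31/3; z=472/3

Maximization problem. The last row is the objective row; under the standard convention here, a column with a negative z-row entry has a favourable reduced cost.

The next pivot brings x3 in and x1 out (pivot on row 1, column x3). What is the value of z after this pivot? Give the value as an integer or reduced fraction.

222

Minimum ratio for x3: (8/3)/(4/3) = 2.
z changes by −(z-row coeff of x3)·ratio = −(-97/3)·2 = 194/3.
New z = 472/3 + (194/3) = 222.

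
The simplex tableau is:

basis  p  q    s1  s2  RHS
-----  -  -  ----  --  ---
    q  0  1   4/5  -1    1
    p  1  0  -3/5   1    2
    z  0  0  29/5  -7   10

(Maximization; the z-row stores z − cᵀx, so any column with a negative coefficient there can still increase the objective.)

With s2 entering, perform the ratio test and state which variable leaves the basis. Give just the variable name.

p

Ratios: row 1 (q): entry -1 ≤ 0, skip; row 2 (p): 2/1 = 2.
Minimum ratio 2 is in the p row, so p leaves.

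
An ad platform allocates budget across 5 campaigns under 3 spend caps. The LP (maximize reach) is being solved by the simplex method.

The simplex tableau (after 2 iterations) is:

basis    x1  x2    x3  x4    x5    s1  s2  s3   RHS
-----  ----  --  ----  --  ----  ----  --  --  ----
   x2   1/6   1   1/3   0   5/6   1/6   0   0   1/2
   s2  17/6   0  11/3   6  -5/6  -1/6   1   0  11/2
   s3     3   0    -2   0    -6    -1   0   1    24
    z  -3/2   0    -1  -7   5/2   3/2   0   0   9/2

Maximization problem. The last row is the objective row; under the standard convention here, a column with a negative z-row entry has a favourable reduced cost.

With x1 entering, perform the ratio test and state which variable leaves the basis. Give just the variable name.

s2

Ratios: row 1 (x2): (1/2)/(1/6) = 3; row 2 (s2): (11/2)/(17/6) = 33/17; row 3 (s3): 24/3 = 8.
Minimum ratio 33/17 is in the s2 row, so s2 leaves.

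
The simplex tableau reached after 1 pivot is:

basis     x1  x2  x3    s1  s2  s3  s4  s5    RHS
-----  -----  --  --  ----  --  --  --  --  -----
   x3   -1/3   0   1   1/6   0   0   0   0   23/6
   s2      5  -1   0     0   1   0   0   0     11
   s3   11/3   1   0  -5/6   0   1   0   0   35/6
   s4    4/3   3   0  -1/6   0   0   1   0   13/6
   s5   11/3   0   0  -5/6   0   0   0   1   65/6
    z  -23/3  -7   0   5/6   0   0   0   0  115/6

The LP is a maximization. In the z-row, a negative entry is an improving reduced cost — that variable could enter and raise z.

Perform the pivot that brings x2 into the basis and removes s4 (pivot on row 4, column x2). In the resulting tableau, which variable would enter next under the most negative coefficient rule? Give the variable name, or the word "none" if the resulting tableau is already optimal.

x1

Pivot element 3. New z-row = old z-row − (-7)·(row 4/3).
Updated z-row coefficients: x1: -41/9, x2: 0, x3: 0, s1: 4/9, s2: 0, s3: 0, s4: 7/3, s5: 0.
The most negative is -41/9 in column x1, so x1 would enter next.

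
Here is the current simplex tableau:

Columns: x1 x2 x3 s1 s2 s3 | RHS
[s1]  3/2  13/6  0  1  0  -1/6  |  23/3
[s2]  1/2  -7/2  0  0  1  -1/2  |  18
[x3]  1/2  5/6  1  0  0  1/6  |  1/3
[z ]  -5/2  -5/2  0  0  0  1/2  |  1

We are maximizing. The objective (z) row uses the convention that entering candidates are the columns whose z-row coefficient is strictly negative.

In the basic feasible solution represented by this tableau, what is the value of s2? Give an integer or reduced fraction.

s2 is basic (row 2); its value is the RHS of that row: 18.

18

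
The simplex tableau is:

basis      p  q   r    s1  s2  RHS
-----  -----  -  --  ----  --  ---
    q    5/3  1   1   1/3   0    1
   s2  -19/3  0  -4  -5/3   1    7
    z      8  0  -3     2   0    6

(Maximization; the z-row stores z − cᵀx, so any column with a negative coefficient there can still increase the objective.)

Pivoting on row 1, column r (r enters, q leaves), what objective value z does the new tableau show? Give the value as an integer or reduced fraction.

9

Minimum ratio for r: 1/1 = 1.
z changes by −(z-row coeff of r)·ratio = −(-3)·1 = 3.
New z = 6 + 3 = 9.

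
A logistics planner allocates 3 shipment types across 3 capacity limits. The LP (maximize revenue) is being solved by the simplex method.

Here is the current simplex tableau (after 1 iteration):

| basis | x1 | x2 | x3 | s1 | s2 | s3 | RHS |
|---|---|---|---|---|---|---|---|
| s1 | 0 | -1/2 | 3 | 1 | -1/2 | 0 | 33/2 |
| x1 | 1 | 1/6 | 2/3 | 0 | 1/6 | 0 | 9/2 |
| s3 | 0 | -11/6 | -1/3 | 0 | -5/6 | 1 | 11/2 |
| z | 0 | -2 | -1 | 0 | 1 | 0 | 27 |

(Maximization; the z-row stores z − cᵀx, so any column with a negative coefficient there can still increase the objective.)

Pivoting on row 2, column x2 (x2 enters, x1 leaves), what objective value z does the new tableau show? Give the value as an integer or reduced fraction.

Minimum ratio for x2: (9/2)/(1/6) = 27.
z changes by −(z-row coeff of x2)·ratio = −(-2)·27 = 54.
New z = 27 + 54 = 81.

81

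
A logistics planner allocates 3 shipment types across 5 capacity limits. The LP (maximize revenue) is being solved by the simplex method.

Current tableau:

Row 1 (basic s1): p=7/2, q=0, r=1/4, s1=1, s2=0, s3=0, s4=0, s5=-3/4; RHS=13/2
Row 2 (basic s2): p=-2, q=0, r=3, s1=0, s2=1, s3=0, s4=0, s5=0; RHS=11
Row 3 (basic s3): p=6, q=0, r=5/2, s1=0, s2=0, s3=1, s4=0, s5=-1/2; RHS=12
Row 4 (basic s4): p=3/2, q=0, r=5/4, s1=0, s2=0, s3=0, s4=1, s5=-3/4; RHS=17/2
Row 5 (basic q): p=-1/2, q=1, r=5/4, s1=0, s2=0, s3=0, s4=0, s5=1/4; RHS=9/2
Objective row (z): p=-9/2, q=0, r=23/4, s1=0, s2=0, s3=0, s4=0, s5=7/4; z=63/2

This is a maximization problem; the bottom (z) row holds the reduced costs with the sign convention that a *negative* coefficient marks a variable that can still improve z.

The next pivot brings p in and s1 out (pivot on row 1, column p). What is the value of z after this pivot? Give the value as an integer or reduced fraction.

279/7

Minimum ratio for p: (13/2)/(7/2) = 13/7.
z changes by −(z-row coeff of p)·ratio = −(-9/2)·(13/7) = 117/14.
New z = 63/2 + (117/14) = 279/7.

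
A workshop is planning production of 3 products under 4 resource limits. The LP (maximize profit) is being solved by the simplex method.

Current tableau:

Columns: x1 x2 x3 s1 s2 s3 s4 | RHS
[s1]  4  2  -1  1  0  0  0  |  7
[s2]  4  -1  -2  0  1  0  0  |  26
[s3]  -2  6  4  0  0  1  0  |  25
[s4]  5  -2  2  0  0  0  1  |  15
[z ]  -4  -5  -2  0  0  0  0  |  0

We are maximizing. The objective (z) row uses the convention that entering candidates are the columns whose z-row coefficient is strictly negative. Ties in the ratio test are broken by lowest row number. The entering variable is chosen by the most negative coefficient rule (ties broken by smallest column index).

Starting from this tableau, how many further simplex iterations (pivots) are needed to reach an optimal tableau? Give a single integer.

3

pivot: x2 in, s1 out → z = 35/2
pivot: x3 in, s3 out → z = 281/14
pivot: x1 in, s4 out → z = 3991/154
No improving column remains; optimal.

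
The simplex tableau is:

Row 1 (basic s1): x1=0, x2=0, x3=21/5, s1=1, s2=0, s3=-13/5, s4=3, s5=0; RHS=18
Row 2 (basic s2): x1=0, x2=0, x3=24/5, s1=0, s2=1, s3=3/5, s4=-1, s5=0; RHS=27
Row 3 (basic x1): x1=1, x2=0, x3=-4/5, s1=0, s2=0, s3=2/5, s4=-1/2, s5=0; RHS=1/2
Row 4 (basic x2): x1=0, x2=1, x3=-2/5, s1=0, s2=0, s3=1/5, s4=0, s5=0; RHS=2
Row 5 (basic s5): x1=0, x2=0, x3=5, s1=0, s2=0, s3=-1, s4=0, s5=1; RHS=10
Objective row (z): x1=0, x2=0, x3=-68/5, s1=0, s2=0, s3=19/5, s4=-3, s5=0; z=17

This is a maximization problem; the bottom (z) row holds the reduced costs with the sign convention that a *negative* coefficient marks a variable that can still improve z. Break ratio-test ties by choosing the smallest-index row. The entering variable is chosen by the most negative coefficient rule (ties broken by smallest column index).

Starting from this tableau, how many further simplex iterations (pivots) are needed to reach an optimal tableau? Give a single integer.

3

pivot: x3 in, s5 out → z = 221/5
pivot: s4 in, s1 out → z = 269/5
pivot: s3 in, s2 out → z = 4978/73
No improving column remains; optimal.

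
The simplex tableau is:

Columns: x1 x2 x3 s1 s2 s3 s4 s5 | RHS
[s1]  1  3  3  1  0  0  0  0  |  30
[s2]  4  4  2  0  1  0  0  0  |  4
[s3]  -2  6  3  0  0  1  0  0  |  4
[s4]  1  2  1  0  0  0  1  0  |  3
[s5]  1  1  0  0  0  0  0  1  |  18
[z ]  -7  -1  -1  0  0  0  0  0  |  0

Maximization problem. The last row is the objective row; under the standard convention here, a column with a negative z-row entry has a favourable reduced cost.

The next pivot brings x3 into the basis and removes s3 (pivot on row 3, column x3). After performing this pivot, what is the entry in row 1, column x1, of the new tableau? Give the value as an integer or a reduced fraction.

3

Pivot element is row 3, column x3: 3.
Normalize row 3: new (row 3, x1) = (-2)/3 = -2/3.
row 1 ← row 1 − 3·(new row 3): 1 − 3·(-2/3) = 3.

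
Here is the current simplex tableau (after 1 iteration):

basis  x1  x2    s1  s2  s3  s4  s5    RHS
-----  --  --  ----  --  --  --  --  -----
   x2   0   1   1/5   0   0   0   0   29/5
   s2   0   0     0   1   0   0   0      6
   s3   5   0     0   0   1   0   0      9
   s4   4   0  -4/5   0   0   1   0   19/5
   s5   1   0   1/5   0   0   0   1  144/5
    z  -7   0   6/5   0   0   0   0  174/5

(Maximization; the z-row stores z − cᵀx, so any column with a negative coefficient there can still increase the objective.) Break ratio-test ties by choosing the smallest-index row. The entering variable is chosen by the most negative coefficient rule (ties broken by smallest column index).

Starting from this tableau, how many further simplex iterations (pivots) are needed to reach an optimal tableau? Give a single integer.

2

pivot: x1 in, s4 out → z = 829/20
pivot: s1 in, s3 out → z = 423/10
No improving column remains; optimal.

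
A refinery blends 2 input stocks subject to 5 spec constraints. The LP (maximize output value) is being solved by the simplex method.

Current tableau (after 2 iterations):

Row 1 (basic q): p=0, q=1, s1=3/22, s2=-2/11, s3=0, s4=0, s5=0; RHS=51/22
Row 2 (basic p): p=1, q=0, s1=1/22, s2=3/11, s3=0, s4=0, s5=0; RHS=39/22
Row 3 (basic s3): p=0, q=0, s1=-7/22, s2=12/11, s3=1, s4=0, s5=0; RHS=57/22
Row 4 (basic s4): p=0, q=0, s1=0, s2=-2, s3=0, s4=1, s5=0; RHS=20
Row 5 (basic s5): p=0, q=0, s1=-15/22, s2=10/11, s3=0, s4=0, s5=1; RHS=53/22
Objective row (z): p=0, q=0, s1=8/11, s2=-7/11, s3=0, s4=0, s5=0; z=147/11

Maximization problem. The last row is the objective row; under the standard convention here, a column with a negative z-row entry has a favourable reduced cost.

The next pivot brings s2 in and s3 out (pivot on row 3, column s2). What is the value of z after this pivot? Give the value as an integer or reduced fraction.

119/8

Minimum ratio for s2: (57/22)/(12/11) = 19/8.
z changes by −(z-row coeff of s2)·ratio = −(-7/11)·(19/8) = 133/88.
New z = 147/11 + (133/88) = 119/8.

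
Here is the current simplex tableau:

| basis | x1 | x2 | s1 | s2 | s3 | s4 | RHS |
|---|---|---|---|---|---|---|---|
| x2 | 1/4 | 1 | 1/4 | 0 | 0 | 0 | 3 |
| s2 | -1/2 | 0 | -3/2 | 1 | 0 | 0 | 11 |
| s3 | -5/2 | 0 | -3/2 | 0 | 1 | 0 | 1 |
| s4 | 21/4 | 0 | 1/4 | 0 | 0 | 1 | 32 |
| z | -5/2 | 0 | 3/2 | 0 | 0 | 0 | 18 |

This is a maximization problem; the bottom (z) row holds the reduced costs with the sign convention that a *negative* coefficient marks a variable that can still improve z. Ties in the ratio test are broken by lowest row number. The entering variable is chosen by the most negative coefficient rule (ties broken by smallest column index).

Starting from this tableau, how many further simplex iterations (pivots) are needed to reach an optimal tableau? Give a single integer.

pivot: x1 in, s4 out → z = 698/21
No improving column remains; optimal.

1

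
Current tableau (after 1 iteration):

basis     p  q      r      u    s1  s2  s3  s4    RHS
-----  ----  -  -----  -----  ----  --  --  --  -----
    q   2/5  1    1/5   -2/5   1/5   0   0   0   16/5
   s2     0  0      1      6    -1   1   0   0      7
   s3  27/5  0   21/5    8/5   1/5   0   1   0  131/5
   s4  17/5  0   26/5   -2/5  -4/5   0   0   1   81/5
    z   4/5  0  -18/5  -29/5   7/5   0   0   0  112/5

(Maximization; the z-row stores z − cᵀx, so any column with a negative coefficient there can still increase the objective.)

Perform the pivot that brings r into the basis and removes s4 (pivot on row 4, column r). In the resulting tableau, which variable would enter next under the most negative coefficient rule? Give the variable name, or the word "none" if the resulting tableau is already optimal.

u

Pivot element 26/5. New z-row = old z-row − (-18/5)·(row 4/(26/5)).
Updated z-row coefficients: p: 41/13, q: 0, r: 0, u: -79/13, s1: 11/13, s2: 0, s3: 0, s4: 9/13.
The most negative is -79/13 in column u, so u would enter next.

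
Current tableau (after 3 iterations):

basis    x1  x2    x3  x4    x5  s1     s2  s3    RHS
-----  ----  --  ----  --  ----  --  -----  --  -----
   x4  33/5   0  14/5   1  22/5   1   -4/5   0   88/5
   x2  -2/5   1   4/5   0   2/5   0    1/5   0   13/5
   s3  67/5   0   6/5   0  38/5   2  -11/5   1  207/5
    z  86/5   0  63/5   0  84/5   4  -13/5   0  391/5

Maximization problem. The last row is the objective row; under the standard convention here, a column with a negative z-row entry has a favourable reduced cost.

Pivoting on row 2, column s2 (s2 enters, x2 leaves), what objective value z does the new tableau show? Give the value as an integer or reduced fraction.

112

Minimum ratio for s2: (13/5)/(1/5) = 13.
z changes by −(z-row coeff of s2)·ratio = −(-13/5)·13 = 169/5.
New z = 391/5 + (169/5) = 112.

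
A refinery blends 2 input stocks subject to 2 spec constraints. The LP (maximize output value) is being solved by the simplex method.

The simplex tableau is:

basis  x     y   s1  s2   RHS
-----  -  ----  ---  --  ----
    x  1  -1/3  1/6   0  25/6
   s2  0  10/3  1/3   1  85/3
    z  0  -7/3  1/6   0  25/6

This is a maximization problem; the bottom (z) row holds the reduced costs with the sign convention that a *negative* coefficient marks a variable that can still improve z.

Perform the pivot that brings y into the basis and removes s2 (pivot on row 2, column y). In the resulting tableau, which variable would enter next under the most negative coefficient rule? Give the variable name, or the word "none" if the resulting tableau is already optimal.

none

Pivot element 10/3. New z-row = old z-row − (-7/3)·(row 2/(10/3)).
Updated z-row coefficients: x: 0, y: 0, s1: 2/5, s2: 7/10.
No coefficient is strictly negative; the tableau after this pivot is optimal.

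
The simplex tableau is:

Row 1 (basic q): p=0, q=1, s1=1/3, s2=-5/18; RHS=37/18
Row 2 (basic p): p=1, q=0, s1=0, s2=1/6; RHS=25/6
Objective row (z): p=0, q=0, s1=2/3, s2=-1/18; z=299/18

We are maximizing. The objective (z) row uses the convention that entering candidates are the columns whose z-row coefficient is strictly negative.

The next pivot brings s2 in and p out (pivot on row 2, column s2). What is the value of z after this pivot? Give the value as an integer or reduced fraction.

18

Minimum ratio for s2: (25/6)/(1/6) = 25.
z changes by −(z-row coeff of s2)·ratio = −(-1/18)·25 = 25/18.
New z = 299/18 + (25/18) = 18.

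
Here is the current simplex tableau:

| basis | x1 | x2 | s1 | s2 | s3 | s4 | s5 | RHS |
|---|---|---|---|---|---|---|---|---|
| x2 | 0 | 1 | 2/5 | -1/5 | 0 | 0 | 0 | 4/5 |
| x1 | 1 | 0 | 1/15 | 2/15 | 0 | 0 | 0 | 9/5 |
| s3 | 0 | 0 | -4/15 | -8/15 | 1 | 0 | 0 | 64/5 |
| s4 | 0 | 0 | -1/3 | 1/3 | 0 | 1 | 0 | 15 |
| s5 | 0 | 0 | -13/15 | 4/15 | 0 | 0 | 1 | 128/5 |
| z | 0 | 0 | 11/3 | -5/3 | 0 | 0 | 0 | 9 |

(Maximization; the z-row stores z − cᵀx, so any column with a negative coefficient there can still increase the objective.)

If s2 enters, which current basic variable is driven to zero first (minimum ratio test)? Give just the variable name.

x1

Ratios: row 1 (x2): entry -1/5 ≤ 0, skip; row 2 (x1): (9/5)/(2/15) = 27/2; row 3 (s3): entry -8/15 ≤ 0, skip; row 4 (s4): 15/(1/3) = 45; row 5 (s5): (128/5)/(4/15) = 96.
Minimum ratio 27/2 is in the x1 row, so x1 leaves.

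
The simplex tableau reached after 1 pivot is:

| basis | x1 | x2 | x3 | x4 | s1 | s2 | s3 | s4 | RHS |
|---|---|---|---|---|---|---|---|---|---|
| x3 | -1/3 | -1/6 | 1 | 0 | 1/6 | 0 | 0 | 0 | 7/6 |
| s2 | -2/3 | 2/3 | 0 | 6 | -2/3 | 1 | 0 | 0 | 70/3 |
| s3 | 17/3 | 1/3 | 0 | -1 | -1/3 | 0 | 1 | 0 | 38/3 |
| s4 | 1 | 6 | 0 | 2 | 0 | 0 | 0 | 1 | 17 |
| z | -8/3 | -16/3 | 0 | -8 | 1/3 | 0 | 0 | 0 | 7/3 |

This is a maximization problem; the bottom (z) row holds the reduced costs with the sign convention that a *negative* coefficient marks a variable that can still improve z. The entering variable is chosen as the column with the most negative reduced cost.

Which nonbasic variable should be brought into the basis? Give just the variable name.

Objective-row coefficients: x1: -8/3, x2: -16/3, x3: 0, x4: -8, s1: 1/3, s2: 0, s3: 0, s4: 0.
The most negative is -8 in column x4, so x4 enters.

x4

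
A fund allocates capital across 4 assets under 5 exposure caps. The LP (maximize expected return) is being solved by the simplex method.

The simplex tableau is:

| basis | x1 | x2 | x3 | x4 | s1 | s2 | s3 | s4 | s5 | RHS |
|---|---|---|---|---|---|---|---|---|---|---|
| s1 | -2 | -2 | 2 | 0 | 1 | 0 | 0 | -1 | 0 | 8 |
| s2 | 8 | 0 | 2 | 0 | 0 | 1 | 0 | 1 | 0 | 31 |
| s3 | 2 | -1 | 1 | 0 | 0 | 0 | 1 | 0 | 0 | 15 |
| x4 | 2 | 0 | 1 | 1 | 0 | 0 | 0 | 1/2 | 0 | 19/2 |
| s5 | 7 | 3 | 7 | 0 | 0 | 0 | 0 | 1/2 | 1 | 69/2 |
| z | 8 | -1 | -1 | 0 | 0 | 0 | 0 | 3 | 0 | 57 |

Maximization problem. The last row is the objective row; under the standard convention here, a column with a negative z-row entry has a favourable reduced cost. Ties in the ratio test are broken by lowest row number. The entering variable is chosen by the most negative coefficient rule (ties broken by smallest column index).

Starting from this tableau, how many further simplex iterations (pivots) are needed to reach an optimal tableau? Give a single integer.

pivot: x2 in, s5 out → z = 137/2
No improving column remains; optimal.

1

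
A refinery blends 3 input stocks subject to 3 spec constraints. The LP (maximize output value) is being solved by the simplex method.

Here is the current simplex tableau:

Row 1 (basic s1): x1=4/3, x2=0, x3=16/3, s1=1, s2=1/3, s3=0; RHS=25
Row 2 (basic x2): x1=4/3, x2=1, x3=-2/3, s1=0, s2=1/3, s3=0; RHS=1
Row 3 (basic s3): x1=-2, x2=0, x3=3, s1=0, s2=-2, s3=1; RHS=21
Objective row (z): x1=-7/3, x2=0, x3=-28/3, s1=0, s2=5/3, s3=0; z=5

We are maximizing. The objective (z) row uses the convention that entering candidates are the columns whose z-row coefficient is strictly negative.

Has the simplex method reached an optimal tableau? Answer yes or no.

no

Column x1 has objective-row coefficient -7/3, which is negative; an improving pivot exists, so not yet optimal.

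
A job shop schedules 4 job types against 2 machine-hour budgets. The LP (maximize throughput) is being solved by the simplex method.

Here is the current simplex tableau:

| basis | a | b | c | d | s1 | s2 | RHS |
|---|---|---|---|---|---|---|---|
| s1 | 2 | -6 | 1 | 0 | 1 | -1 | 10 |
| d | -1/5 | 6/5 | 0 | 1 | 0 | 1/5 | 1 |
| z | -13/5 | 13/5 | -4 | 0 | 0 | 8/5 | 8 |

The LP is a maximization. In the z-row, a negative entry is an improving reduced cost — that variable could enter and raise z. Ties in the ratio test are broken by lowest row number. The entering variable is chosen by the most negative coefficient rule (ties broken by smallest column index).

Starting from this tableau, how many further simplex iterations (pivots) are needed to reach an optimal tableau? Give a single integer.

pivot: c in, s1 out → z = 48
pivot: b in, d out → z = 395/6
No improving column remains; optimal.

2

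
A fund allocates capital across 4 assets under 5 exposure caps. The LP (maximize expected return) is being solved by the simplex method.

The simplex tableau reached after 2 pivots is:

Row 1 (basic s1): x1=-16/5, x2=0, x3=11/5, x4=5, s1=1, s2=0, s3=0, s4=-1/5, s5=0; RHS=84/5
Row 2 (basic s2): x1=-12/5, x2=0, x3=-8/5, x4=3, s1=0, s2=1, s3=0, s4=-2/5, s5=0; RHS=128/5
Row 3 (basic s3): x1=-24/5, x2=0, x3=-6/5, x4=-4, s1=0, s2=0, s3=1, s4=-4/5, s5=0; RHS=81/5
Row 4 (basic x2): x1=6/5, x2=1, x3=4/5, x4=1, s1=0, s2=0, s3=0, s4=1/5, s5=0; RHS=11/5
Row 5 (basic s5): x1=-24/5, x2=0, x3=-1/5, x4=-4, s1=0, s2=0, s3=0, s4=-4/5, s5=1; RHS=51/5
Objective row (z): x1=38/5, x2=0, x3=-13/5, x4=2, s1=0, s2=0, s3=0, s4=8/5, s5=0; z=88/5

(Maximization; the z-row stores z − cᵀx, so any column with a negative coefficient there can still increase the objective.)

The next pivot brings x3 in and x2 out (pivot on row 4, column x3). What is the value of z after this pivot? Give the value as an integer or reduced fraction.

99/4

Minimum ratio for x3: (11/5)/(4/5) = 11/4.
z changes by −(z-row coeff of x3)·ratio = −(-13/5)·(11/4) = 143/20.
New z = 88/5 + (143/20) = 99/4.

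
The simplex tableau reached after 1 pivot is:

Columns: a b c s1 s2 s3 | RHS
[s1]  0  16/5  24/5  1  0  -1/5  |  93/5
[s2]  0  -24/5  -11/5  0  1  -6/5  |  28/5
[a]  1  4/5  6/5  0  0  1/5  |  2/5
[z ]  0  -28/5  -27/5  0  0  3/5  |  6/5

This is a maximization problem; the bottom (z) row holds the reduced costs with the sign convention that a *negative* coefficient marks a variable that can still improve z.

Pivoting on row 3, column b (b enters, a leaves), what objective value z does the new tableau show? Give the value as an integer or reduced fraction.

Minimum ratio for b: (2/5)/(4/5) = 1/2.
z changes by −(z-row coeff of b)·ratio = −(-28/5)·(1/2) = 14/5.
New z = 6/5 + (14/5) = 4.

4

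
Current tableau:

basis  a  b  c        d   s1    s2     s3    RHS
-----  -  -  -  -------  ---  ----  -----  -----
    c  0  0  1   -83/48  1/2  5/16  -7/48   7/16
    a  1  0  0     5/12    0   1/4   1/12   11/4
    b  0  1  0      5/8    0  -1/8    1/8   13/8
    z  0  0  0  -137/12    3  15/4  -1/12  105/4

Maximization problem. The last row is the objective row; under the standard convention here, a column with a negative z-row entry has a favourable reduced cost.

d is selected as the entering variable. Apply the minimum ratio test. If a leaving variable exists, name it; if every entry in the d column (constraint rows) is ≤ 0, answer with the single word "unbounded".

b

Ratios: row 1 (c): entry -83/48 ≤ 0, skip; row 2 (a): (11/4)/(5/12) = 33/5; row 3 (b): (13/8)/(5/8) = 13/5.
Minimum ratio is in the b row, so b leaves.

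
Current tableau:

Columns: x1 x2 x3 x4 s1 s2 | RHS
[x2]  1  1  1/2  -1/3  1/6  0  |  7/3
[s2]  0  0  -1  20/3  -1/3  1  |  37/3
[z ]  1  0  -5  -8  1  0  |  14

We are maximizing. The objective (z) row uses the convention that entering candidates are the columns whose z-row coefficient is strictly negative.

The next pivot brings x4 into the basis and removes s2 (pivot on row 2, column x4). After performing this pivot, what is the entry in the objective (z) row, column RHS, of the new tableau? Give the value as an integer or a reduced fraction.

144/5

Pivot element is row 2, column x4: 20/3.
Normalize row 2: new (row 2, RHS) = (37/3)/(20/3) = 37/20.
z-row ← z-row − (-8)·(new row 2): 14 − (-8)·(37/20) = 144/5.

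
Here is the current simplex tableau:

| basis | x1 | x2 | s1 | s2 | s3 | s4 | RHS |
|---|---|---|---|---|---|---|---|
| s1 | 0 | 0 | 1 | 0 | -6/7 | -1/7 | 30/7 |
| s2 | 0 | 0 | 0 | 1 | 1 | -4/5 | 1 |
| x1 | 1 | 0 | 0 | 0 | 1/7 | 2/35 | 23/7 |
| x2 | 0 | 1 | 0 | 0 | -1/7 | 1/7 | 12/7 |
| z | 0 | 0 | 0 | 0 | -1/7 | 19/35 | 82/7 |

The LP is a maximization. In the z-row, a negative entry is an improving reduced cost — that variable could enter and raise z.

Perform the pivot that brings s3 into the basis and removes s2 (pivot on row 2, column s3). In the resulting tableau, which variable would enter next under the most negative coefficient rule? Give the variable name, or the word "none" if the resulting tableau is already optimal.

none

Pivot element 1. New z-row = old z-row − (-1/7)·(row 2/1).
Updated z-row coefficients: x1: 0, x2: 0, s1: 0, s2: 1/7, s3: 0, s4: 3/7.
No coefficient is strictly negative; the tableau after this pivot is optimal.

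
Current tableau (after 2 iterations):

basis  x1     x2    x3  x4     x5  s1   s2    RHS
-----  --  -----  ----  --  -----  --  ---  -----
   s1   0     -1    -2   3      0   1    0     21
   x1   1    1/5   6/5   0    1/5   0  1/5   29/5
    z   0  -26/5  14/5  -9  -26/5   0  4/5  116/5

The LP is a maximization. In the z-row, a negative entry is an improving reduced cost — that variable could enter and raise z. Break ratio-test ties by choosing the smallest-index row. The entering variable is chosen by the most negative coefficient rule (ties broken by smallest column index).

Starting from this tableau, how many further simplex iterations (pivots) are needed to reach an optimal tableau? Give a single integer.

pivot: x4 in, s1 out → z = 431/5
pivot: x2 in, x1 out → z = 324
No improving column remains; optimal.

2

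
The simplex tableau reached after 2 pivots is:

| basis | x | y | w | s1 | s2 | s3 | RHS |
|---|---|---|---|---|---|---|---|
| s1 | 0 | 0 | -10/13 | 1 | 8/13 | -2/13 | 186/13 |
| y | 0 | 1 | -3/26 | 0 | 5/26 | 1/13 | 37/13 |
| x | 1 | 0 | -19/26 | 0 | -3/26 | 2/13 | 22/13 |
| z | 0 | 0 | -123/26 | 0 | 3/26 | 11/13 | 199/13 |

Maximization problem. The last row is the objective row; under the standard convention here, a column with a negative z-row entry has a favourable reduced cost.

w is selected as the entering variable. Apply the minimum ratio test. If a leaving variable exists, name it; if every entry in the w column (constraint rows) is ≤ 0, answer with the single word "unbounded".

w-column entries: row 1: -10/13, row 2: -3/26, row 3: -19/26. All ≤ 0, so w can increase without bound; the LP is unbounded in this direction.

unbounded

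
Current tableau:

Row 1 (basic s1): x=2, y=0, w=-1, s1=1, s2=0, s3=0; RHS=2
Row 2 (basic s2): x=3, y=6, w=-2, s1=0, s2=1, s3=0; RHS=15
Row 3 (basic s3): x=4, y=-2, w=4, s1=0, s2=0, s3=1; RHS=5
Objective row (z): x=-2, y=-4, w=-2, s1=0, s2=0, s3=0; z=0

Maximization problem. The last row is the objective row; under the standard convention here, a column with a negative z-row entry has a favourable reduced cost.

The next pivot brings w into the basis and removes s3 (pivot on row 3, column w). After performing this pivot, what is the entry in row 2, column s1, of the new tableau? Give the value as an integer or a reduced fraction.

Pivot element is row 3, column w: 4.
Normalize row 3: new (row 3, s1) = 0/4 = 0.
row 2 ← row 2 − (-2)·(new row 3): 0 − (-2)·0 = 0.

0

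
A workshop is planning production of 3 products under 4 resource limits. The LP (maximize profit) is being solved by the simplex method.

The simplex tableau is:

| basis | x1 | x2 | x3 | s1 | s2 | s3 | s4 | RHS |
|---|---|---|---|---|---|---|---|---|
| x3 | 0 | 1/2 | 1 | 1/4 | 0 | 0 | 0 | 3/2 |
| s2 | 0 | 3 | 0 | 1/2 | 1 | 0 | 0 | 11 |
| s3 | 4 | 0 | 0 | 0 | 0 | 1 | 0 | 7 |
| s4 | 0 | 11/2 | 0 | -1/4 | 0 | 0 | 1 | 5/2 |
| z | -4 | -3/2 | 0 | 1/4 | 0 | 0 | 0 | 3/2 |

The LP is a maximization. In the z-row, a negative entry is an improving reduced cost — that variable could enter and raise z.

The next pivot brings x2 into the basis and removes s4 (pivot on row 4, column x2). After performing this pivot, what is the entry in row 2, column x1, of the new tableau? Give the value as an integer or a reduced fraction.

Pivot element is row 4, column x2: 11/2.
Normalize row 4: new (row 4, x1) = 0/(11/2) = 0.
row 2 ← row 2 − 3·(new row 4): 0 − 3·0 = 0.

0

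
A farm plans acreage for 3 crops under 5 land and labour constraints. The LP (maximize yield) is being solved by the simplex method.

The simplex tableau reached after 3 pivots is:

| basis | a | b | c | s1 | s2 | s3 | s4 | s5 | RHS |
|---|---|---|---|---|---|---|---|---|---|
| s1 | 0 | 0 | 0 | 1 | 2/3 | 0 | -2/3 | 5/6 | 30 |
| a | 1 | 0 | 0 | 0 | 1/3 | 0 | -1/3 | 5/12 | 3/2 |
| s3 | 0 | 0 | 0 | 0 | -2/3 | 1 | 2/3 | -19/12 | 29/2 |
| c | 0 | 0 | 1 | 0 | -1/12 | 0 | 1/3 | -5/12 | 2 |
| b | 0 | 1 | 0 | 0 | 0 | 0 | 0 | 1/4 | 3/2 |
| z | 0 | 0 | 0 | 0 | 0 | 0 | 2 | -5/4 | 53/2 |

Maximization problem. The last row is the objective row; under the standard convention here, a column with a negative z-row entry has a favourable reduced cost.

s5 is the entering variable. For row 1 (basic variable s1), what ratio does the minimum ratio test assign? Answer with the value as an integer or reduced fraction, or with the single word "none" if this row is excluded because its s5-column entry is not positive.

36

Ratio = RHS / (s5 entry) = 30 / (5/6) = 36.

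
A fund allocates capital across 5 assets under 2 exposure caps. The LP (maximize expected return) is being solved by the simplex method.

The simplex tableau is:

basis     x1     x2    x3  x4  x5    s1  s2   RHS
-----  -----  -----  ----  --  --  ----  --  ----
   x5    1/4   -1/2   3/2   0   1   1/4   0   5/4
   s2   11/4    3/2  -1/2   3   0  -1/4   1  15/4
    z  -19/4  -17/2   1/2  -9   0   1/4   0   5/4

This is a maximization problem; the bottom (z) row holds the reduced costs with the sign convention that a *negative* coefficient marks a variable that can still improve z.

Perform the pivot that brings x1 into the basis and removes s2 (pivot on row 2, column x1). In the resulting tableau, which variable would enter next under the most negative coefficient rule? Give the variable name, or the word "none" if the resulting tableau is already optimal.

Pivot element 11/4. New z-row = old z-row − (-19/4)·(row 2/(11/4)).
Updated z-row coefficients: x1: 0, x2: -65/11, x3: -4/11, x4: -42/11, x5: 0, s1: -2/11, s2: 19/11.
The most negative is -65/11 in column x2, so x2 would enter next.

x2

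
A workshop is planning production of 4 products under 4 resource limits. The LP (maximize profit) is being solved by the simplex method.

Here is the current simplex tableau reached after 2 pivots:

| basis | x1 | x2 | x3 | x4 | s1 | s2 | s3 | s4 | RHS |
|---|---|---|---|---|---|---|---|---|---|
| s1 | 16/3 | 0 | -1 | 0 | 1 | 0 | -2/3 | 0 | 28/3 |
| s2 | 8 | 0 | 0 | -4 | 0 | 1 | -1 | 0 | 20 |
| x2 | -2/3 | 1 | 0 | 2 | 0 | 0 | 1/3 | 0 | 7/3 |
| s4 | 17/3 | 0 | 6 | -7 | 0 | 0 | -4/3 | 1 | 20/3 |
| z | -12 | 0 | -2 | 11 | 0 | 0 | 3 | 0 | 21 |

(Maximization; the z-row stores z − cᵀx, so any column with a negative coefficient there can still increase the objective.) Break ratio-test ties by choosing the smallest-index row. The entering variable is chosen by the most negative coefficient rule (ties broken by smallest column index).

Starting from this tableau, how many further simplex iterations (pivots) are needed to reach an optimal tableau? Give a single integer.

2

pivot: x1 in, s4 out → z = 597/17
pivot: x4 in, s1 out → z = 1033/28
No improving column remains; optimal.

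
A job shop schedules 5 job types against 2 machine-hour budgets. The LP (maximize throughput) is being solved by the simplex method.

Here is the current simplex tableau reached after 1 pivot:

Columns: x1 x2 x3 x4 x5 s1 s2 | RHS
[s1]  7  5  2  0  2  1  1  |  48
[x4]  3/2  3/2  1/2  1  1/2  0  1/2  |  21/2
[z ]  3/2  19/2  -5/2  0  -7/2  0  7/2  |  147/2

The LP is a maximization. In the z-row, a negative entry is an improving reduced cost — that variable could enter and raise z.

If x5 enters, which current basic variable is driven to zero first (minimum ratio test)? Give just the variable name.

Ratios: row 1 (s1): 48/2 = 24; row 2 (x4): (21/2)/(1/2) = 21.
Minimum ratio 21 is in the x4 row, so x4 leaves.

x4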